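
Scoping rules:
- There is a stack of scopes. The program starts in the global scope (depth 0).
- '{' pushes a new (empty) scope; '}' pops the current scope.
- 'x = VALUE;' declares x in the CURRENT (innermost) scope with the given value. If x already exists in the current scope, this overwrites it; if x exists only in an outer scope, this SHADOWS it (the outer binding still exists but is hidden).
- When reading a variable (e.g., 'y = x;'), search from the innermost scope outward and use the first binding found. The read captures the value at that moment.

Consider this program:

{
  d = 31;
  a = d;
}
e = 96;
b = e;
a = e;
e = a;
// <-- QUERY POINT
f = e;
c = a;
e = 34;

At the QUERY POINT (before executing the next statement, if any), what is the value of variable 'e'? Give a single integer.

Step 1: enter scope (depth=1)
Step 2: declare d=31 at depth 1
Step 3: declare a=(read d)=31 at depth 1
Step 4: exit scope (depth=0)
Step 5: declare e=96 at depth 0
Step 6: declare b=(read e)=96 at depth 0
Step 7: declare a=(read e)=96 at depth 0
Step 8: declare e=(read a)=96 at depth 0
Visible at query point: a=96 b=96 e=96

Answer: 96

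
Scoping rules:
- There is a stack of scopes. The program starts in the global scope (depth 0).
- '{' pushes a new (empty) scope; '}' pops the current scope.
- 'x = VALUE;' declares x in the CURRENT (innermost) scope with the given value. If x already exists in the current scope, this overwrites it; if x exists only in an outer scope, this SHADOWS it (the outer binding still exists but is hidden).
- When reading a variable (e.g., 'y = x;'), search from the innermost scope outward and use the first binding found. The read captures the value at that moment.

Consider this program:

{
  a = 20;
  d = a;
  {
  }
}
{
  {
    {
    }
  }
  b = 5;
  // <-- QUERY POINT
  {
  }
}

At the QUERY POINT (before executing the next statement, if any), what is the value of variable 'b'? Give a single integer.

Answer: 5

Derivation:
Step 1: enter scope (depth=1)
Step 2: declare a=20 at depth 1
Step 3: declare d=(read a)=20 at depth 1
Step 4: enter scope (depth=2)
Step 5: exit scope (depth=1)
Step 6: exit scope (depth=0)
Step 7: enter scope (depth=1)
Step 8: enter scope (depth=2)
Step 9: enter scope (depth=3)
Step 10: exit scope (depth=2)
Step 11: exit scope (depth=1)
Step 12: declare b=5 at depth 1
Visible at query point: b=5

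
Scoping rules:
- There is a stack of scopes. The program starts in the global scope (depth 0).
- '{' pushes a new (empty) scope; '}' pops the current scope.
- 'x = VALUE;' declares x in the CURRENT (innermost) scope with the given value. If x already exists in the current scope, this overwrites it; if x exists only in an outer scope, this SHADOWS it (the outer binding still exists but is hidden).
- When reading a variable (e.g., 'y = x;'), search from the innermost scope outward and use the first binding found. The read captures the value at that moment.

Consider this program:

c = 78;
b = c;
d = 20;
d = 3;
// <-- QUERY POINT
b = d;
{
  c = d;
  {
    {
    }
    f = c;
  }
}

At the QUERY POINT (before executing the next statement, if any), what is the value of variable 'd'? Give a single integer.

Answer: 3

Derivation:
Step 1: declare c=78 at depth 0
Step 2: declare b=(read c)=78 at depth 0
Step 3: declare d=20 at depth 0
Step 4: declare d=3 at depth 0
Visible at query point: b=78 c=78 d=3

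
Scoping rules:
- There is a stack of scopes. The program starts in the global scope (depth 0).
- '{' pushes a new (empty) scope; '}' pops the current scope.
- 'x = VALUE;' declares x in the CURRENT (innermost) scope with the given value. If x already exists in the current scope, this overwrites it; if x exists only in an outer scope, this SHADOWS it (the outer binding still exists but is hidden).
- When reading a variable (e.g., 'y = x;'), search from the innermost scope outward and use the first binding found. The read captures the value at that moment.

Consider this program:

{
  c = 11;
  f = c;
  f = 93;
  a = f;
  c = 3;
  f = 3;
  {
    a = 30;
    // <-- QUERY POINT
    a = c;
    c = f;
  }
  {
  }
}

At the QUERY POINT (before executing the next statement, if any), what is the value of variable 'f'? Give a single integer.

Answer: 3

Derivation:
Step 1: enter scope (depth=1)
Step 2: declare c=11 at depth 1
Step 3: declare f=(read c)=11 at depth 1
Step 4: declare f=93 at depth 1
Step 5: declare a=(read f)=93 at depth 1
Step 6: declare c=3 at depth 1
Step 7: declare f=3 at depth 1
Step 8: enter scope (depth=2)
Step 9: declare a=30 at depth 2
Visible at query point: a=30 c=3 f=3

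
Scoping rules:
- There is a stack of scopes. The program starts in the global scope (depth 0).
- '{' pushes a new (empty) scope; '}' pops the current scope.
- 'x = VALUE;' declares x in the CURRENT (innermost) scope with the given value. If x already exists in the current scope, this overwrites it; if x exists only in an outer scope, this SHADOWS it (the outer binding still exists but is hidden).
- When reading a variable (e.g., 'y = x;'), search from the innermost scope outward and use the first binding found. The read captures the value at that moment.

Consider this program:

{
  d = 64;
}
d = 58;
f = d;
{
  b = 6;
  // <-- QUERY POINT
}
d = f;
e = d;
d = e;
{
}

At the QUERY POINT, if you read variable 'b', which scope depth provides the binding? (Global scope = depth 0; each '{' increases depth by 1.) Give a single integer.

Step 1: enter scope (depth=1)
Step 2: declare d=64 at depth 1
Step 3: exit scope (depth=0)
Step 4: declare d=58 at depth 0
Step 5: declare f=(read d)=58 at depth 0
Step 6: enter scope (depth=1)
Step 7: declare b=6 at depth 1
Visible at query point: b=6 d=58 f=58

Answer: 1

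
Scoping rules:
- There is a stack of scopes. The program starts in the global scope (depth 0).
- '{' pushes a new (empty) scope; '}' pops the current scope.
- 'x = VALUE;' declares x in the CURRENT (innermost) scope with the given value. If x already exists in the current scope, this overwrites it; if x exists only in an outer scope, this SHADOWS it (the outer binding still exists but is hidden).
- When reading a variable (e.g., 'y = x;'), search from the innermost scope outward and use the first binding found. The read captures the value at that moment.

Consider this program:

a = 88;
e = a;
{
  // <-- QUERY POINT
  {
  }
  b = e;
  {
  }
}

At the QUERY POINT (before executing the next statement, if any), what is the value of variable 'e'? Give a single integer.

Answer: 88

Derivation:
Step 1: declare a=88 at depth 0
Step 2: declare e=(read a)=88 at depth 0
Step 3: enter scope (depth=1)
Visible at query point: a=88 e=88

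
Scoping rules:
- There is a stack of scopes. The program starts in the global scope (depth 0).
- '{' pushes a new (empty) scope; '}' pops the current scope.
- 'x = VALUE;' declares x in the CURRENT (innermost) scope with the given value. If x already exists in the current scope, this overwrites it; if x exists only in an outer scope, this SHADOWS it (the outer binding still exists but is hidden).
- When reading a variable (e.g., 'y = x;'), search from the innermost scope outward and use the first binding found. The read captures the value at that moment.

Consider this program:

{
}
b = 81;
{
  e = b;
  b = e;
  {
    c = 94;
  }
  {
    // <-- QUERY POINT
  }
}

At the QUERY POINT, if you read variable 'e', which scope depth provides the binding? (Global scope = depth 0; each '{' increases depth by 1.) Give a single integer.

Answer: 1

Derivation:
Step 1: enter scope (depth=1)
Step 2: exit scope (depth=0)
Step 3: declare b=81 at depth 0
Step 4: enter scope (depth=1)
Step 5: declare e=(read b)=81 at depth 1
Step 6: declare b=(read e)=81 at depth 1
Step 7: enter scope (depth=2)
Step 8: declare c=94 at depth 2
Step 9: exit scope (depth=1)
Step 10: enter scope (depth=2)
Visible at query point: b=81 e=81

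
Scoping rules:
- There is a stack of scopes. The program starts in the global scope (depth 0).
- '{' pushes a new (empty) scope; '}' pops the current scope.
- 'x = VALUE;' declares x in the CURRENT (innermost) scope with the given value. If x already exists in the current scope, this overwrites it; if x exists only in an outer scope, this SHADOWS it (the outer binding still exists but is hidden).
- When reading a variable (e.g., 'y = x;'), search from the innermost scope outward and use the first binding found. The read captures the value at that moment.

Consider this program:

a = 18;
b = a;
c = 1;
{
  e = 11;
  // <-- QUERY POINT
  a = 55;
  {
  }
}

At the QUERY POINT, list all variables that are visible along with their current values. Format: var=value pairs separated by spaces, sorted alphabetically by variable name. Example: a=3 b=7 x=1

Answer: a=18 b=18 c=1 e=11

Derivation:
Step 1: declare a=18 at depth 0
Step 2: declare b=(read a)=18 at depth 0
Step 3: declare c=1 at depth 0
Step 4: enter scope (depth=1)
Step 5: declare e=11 at depth 1
Visible at query point: a=18 b=18 c=1 e=11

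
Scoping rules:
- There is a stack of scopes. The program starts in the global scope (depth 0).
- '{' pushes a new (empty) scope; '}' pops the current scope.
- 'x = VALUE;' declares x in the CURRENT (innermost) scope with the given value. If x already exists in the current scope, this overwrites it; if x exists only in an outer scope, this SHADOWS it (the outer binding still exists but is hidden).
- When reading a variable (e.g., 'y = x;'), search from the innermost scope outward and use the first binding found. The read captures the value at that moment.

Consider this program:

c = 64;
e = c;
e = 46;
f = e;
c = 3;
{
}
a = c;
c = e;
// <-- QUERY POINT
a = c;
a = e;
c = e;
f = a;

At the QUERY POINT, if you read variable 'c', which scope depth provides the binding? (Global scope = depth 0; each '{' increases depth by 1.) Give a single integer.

Step 1: declare c=64 at depth 0
Step 2: declare e=(read c)=64 at depth 0
Step 3: declare e=46 at depth 0
Step 4: declare f=(read e)=46 at depth 0
Step 5: declare c=3 at depth 0
Step 6: enter scope (depth=1)
Step 7: exit scope (depth=0)
Step 8: declare a=(read c)=3 at depth 0
Step 9: declare c=(read e)=46 at depth 0
Visible at query point: a=3 c=46 e=46 f=46

Answer: 0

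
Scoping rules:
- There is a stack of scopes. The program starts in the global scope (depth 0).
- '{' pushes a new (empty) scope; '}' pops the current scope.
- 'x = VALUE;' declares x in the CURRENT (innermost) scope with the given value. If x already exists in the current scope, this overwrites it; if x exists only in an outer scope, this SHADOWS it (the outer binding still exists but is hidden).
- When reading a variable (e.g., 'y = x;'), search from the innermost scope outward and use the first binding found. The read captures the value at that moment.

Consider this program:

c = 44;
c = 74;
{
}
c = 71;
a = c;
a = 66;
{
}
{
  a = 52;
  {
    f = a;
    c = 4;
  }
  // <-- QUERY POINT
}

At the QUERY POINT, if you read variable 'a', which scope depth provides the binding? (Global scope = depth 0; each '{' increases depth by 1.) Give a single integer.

Answer: 1

Derivation:
Step 1: declare c=44 at depth 0
Step 2: declare c=74 at depth 0
Step 3: enter scope (depth=1)
Step 4: exit scope (depth=0)
Step 5: declare c=71 at depth 0
Step 6: declare a=(read c)=71 at depth 0
Step 7: declare a=66 at depth 0
Step 8: enter scope (depth=1)
Step 9: exit scope (depth=0)
Step 10: enter scope (depth=1)
Step 11: declare a=52 at depth 1
Step 12: enter scope (depth=2)
Step 13: declare f=(read a)=52 at depth 2
Step 14: declare c=4 at depth 2
Step 15: exit scope (depth=1)
Visible at query point: a=52 c=71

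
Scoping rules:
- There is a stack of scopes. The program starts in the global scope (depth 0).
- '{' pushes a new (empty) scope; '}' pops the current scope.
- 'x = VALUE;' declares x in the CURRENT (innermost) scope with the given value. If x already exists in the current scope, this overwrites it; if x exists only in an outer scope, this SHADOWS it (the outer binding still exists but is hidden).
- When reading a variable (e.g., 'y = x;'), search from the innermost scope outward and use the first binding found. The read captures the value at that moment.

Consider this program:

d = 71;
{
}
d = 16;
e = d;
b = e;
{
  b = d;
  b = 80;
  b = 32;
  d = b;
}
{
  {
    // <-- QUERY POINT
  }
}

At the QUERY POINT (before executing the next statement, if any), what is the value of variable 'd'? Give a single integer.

Step 1: declare d=71 at depth 0
Step 2: enter scope (depth=1)
Step 3: exit scope (depth=0)
Step 4: declare d=16 at depth 0
Step 5: declare e=(read d)=16 at depth 0
Step 6: declare b=(read e)=16 at depth 0
Step 7: enter scope (depth=1)
Step 8: declare b=(read d)=16 at depth 1
Step 9: declare b=80 at depth 1
Step 10: declare b=32 at depth 1
Step 11: declare d=(read b)=32 at depth 1
Step 12: exit scope (depth=0)
Step 13: enter scope (depth=1)
Step 14: enter scope (depth=2)
Visible at query point: b=16 d=16 e=16

Answer: 16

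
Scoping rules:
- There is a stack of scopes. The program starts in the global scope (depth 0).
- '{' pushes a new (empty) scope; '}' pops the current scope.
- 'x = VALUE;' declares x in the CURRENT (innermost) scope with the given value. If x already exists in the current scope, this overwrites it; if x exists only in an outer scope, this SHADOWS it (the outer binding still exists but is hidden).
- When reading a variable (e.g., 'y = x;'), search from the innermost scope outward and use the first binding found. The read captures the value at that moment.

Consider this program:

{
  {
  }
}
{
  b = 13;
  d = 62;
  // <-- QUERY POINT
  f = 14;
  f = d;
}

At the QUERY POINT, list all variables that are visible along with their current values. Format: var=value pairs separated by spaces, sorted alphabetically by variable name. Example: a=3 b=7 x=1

Answer: b=13 d=62

Derivation:
Step 1: enter scope (depth=1)
Step 2: enter scope (depth=2)
Step 3: exit scope (depth=1)
Step 4: exit scope (depth=0)
Step 5: enter scope (depth=1)
Step 6: declare b=13 at depth 1
Step 7: declare d=62 at depth 1
Visible at query point: b=13 d=62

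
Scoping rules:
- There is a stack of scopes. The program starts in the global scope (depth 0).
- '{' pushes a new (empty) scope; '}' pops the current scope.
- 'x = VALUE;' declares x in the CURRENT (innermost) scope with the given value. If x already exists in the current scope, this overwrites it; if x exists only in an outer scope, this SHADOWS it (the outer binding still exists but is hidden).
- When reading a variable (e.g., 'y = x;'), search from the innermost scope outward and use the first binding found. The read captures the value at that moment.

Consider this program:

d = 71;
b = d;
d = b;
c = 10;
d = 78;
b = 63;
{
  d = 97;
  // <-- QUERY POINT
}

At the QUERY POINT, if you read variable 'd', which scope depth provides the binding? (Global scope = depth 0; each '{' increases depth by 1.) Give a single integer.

Answer: 1

Derivation:
Step 1: declare d=71 at depth 0
Step 2: declare b=(read d)=71 at depth 0
Step 3: declare d=(read b)=71 at depth 0
Step 4: declare c=10 at depth 0
Step 5: declare d=78 at depth 0
Step 6: declare b=63 at depth 0
Step 7: enter scope (depth=1)
Step 8: declare d=97 at depth 1
Visible at query point: b=63 c=10 d=97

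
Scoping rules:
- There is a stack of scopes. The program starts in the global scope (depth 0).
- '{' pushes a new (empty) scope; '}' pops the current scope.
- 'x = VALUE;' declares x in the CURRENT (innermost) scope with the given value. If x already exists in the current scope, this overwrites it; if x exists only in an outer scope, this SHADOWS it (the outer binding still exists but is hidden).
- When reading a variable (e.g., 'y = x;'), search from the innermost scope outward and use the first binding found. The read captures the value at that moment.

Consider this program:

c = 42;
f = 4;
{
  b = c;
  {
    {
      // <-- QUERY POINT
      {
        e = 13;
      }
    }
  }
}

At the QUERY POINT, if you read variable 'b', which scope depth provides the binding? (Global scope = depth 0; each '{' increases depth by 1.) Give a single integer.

Answer: 1

Derivation:
Step 1: declare c=42 at depth 0
Step 2: declare f=4 at depth 0
Step 3: enter scope (depth=1)
Step 4: declare b=(read c)=42 at depth 1
Step 5: enter scope (depth=2)
Step 6: enter scope (depth=3)
Visible at query point: b=42 c=42 f=4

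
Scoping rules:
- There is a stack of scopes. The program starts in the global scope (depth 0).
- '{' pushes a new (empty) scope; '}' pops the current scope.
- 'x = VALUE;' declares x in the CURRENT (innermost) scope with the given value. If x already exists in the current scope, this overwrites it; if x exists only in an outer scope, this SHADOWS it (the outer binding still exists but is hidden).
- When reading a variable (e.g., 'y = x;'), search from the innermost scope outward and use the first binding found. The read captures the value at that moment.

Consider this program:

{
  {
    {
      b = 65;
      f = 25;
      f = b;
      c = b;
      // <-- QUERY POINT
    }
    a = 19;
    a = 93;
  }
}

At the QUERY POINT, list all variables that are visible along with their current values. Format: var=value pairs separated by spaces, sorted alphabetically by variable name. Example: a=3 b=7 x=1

Step 1: enter scope (depth=1)
Step 2: enter scope (depth=2)
Step 3: enter scope (depth=3)
Step 4: declare b=65 at depth 3
Step 5: declare f=25 at depth 3
Step 6: declare f=(read b)=65 at depth 3
Step 7: declare c=(read b)=65 at depth 3
Visible at query point: b=65 c=65 f=65

Answer: b=65 c=65 f=65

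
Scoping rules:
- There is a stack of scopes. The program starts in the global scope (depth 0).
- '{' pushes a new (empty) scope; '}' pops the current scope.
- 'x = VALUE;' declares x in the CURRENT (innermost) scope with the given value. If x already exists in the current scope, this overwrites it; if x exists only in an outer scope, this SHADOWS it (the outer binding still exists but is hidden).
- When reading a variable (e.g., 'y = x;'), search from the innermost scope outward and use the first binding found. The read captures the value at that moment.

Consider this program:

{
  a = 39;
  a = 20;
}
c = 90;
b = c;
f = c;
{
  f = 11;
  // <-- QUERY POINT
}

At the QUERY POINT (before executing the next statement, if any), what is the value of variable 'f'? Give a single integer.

Answer: 11

Derivation:
Step 1: enter scope (depth=1)
Step 2: declare a=39 at depth 1
Step 3: declare a=20 at depth 1
Step 4: exit scope (depth=0)
Step 5: declare c=90 at depth 0
Step 6: declare b=(read c)=90 at depth 0
Step 7: declare f=(read c)=90 at depth 0
Step 8: enter scope (depth=1)
Step 9: declare f=11 at depth 1
Visible at query point: b=90 c=90 f=11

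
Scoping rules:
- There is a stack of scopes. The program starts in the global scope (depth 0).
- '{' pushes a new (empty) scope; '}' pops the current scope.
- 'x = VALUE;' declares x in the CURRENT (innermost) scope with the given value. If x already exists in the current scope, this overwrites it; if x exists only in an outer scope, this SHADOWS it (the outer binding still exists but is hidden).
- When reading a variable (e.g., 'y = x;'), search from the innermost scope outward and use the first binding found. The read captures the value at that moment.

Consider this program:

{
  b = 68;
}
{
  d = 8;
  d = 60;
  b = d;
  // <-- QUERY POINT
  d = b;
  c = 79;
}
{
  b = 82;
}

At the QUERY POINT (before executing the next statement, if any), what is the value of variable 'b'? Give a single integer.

Answer: 60

Derivation:
Step 1: enter scope (depth=1)
Step 2: declare b=68 at depth 1
Step 3: exit scope (depth=0)
Step 4: enter scope (depth=1)
Step 5: declare d=8 at depth 1
Step 6: declare d=60 at depth 1
Step 7: declare b=(read d)=60 at depth 1
Visible at query point: b=60 d=60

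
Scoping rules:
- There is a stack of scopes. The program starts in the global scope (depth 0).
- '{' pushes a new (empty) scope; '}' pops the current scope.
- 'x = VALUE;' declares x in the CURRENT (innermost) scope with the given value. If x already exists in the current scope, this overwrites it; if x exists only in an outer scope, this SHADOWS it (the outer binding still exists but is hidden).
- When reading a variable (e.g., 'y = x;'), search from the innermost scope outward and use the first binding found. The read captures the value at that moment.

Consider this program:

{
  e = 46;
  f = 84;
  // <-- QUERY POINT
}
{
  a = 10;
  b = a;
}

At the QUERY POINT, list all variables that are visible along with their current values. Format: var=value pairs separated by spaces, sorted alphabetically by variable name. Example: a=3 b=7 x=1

Step 1: enter scope (depth=1)
Step 2: declare e=46 at depth 1
Step 3: declare f=84 at depth 1
Visible at query point: e=46 f=84

Answer: e=46 f=84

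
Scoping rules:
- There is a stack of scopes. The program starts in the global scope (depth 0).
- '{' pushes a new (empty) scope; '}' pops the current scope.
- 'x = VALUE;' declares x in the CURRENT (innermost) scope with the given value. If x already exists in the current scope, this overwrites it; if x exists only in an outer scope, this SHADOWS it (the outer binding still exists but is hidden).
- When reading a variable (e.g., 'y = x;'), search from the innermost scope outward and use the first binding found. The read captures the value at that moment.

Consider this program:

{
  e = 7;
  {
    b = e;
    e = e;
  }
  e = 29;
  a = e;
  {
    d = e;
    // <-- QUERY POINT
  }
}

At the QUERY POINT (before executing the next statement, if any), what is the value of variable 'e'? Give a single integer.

Answer: 29

Derivation:
Step 1: enter scope (depth=1)
Step 2: declare e=7 at depth 1
Step 3: enter scope (depth=2)
Step 4: declare b=(read e)=7 at depth 2
Step 5: declare e=(read e)=7 at depth 2
Step 6: exit scope (depth=1)
Step 7: declare e=29 at depth 1
Step 8: declare a=(read e)=29 at depth 1
Step 9: enter scope (depth=2)
Step 10: declare d=(read e)=29 at depth 2
Visible at query point: a=29 d=29 e=29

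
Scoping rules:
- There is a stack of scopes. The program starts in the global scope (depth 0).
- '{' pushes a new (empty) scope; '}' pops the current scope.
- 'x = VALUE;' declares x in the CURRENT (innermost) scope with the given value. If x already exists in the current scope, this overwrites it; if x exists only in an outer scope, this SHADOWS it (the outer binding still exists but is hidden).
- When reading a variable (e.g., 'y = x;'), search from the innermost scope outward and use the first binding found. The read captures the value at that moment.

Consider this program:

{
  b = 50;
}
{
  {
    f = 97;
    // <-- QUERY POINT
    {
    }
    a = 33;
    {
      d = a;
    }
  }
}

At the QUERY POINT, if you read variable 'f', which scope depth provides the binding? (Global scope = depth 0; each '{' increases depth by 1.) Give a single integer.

Answer: 2

Derivation:
Step 1: enter scope (depth=1)
Step 2: declare b=50 at depth 1
Step 3: exit scope (depth=0)
Step 4: enter scope (depth=1)
Step 5: enter scope (depth=2)
Step 6: declare f=97 at depth 2
Visible at query point: f=97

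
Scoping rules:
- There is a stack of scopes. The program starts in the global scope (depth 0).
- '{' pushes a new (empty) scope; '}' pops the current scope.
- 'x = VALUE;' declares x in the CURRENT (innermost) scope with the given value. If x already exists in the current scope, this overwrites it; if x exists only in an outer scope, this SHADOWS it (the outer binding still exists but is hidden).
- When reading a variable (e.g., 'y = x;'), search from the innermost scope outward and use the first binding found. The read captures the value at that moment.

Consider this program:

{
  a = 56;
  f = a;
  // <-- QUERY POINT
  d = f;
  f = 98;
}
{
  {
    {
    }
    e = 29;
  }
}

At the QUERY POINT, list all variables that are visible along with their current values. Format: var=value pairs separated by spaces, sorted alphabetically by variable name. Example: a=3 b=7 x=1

Step 1: enter scope (depth=1)
Step 2: declare a=56 at depth 1
Step 3: declare f=(read a)=56 at depth 1
Visible at query point: a=56 f=56

Answer: a=56 f=56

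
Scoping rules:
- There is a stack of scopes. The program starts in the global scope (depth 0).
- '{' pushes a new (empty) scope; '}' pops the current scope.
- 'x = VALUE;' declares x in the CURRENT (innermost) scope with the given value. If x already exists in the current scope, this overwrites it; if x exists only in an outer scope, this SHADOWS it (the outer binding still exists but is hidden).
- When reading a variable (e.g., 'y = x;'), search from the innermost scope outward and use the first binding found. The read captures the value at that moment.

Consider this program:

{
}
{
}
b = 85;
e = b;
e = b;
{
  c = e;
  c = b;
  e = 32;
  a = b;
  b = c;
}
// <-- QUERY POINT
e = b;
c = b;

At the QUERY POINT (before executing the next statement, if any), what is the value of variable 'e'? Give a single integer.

Answer: 85

Derivation:
Step 1: enter scope (depth=1)
Step 2: exit scope (depth=0)
Step 3: enter scope (depth=1)
Step 4: exit scope (depth=0)
Step 5: declare b=85 at depth 0
Step 6: declare e=(read b)=85 at depth 0
Step 7: declare e=(read b)=85 at depth 0
Step 8: enter scope (depth=1)
Step 9: declare c=(read e)=85 at depth 1
Step 10: declare c=(read b)=85 at depth 1
Step 11: declare e=32 at depth 1
Step 12: declare a=(read b)=85 at depth 1
Step 13: declare b=(read c)=85 at depth 1
Step 14: exit scope (depth=0)
Visible at query point: b=85 e=85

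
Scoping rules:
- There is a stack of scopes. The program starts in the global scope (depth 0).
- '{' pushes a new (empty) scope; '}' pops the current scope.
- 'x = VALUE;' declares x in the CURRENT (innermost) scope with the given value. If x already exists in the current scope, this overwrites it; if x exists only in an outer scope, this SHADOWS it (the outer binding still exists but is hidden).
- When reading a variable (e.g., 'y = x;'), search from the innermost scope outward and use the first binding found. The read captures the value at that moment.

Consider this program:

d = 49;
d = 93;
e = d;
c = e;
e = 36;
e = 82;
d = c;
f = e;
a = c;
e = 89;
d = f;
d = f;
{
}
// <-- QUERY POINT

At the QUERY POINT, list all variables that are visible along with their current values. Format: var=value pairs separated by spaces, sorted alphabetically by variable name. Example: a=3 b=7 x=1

Answer: a=93 c=93 d=82 e=89 f=82

Derivation:
Step 1: declare d=49 at depth 0
Step 2: declare d=93 at depth 0
Step 3: declare e=(read d)=93 at depth 0
Step 4: declare c=(read e)=93 at depth 0
Step 5: declare e=36 at depth 0
Step 6: declare e=82 at depth 0
Step 7: declare d=(read c)=93 at depth 0
Step 8: declare f=(read e)=82 at depth 0
Step 9: declare a=(read c)=93 at depth 0
Step 10: declare e=89 at depth 0
Step 11: declare d=(read f)=82 at depth 0
Step 12: declare d=(read f)=82 at depth 0
Step 13: enter scope (depth=1)
Step 14: exit scope (depth=0)
Visible at query point: a=93 c=93 d=82 e=89 f=82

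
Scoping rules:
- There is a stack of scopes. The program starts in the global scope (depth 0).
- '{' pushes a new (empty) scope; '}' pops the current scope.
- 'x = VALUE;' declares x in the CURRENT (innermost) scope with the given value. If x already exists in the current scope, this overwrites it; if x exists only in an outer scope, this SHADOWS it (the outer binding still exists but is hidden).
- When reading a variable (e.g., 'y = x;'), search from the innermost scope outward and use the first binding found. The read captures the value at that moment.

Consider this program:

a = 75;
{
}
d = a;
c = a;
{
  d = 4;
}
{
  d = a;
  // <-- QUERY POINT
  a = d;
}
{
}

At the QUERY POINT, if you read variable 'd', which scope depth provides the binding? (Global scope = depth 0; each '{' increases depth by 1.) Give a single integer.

Answer: 1

Derivation:
Step 1: declare a=75 at depth 0
Step 2: enter scope (depth=1)
Step 3: exit scope (depth=0)
Step 4: declare d=(read a)=75 at depth 0
Step 5: declare c=(read a)=75 at depth 0
Step 6: enter scope (depth=1)
Step 7: declare d=4 at depth 1
Step 8: exit scope (depth=0)
Step 9: enter scope (depth=1)
Step 10: declare d=(read a)=75 at depth 1
Visible at query point: a=75 c=75 d=75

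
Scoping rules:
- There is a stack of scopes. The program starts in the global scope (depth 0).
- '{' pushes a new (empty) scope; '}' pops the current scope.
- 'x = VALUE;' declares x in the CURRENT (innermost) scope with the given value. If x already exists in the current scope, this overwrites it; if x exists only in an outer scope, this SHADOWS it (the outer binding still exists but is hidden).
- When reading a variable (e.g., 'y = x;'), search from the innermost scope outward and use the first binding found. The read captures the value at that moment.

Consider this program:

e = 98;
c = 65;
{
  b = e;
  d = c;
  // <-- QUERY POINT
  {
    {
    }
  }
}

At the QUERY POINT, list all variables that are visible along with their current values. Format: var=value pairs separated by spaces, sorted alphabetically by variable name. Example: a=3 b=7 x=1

Step 1: declare e=98 at depth 0
Step 2: declare c=65 at depth 0
Step 3: enter scope (depth=1)
Step 4: declare b=(read e)=98 at depth 1
Step 5: declare d=(read c)=65 at depth 1
Visible at query point: b=98 c=65 d=65 e=98

Answer: b=98 c=65 d=65 e=98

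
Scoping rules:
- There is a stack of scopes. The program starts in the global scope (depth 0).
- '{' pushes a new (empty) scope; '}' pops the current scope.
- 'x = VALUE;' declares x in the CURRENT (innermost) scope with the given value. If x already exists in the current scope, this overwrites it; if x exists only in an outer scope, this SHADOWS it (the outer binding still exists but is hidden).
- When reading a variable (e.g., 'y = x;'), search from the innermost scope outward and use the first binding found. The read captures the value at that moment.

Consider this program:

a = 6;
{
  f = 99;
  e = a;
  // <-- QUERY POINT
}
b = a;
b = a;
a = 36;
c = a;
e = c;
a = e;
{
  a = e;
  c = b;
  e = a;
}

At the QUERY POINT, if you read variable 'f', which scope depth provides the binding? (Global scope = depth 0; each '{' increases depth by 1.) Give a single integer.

Step 1: declare a=6 at depth 0
Step 2: enter scope (depth=1)
Step 3: declare f=99 at depth 1
Step 4: declare e=(read a)=6 at depth 1
Visible at query point: a=6 e=6 f=99

Answer: 1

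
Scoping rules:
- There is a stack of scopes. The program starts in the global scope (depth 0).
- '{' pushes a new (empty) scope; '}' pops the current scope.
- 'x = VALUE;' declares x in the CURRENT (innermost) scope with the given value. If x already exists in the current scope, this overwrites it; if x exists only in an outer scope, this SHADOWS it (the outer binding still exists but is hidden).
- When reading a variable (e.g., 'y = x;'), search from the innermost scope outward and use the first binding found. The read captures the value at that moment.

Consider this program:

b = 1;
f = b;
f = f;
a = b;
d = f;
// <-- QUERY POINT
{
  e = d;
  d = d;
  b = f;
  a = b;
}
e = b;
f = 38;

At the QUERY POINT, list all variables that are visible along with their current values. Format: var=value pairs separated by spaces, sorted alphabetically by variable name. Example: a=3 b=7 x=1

Step 1: declare b=1 at depth 0
Step 2: declare f=(read b)=1 at depth 0
Step 3: declare f=(read f)=1 at depth 0
Step 4: declare a=(read b)=1 at depth 0
Step 5: declare d=(read f)=1 at depth 0
Visible at query point: a=1 b=1 d=1 f=1

Answer: a=1 b=1 d=1 f=1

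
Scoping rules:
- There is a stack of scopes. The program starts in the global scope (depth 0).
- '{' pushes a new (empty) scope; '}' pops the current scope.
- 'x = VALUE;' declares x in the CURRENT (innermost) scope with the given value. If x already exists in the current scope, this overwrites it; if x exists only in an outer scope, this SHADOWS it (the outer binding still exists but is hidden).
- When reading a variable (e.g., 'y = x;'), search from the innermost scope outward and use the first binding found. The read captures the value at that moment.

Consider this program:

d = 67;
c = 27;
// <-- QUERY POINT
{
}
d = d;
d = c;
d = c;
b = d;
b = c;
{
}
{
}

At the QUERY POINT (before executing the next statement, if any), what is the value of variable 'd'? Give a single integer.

Answer: 67

Derivation:
Step 1: declare d=67 at depth 0
Step 2: declare c=27 at depth 0
Visible at query point: c=27 d=67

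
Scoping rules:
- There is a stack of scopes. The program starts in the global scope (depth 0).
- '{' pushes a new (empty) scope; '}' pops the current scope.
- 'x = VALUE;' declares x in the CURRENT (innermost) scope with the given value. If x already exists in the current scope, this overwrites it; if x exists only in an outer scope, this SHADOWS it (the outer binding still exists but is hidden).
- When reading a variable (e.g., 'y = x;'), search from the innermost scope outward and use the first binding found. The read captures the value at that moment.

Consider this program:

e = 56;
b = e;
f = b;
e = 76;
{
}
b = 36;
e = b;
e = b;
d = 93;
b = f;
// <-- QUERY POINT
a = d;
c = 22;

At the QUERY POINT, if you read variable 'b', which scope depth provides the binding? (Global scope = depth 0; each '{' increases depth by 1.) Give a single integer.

Step 1: declare e=56 at depth 0
Step 2: declare b=(read e)=56 at depth 0
Step 3: declare f=(read b)=56 at depth 0
Step 4: declare e=76 at depth 0
Step 5: enter scope (depth=1)
Step 6: exit scope (depth=0)
Step 7: declare b=36 at depth 0
Step 8: declare e=(read b)=36 at depth 0
Step 9: declare e=(read b)=36 at depth 0
Step 10: declare d=93 at depth 0
Step 11: declare b=(read f)=56 at depth 0
Visible at query point: b=56 d=93 e=36 f=56

Answer: 0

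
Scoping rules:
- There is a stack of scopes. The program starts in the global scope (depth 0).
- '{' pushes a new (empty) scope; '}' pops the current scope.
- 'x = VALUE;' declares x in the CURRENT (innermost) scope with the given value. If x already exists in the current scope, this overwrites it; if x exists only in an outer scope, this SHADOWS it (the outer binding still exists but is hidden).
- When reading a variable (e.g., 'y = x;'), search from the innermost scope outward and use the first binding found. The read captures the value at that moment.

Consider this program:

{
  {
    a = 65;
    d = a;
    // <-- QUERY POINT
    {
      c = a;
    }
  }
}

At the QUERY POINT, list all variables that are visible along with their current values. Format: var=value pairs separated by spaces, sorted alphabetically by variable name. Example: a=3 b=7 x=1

Step 1: enter scope (depth=1)
Step 2: enter scope (depth=2)
Step 3: declare a=65 at depth 2
Step 4: declare d=(read a)=65 at depth 2
Visible at query point: a=65 d=65

Answer: a=65 d=65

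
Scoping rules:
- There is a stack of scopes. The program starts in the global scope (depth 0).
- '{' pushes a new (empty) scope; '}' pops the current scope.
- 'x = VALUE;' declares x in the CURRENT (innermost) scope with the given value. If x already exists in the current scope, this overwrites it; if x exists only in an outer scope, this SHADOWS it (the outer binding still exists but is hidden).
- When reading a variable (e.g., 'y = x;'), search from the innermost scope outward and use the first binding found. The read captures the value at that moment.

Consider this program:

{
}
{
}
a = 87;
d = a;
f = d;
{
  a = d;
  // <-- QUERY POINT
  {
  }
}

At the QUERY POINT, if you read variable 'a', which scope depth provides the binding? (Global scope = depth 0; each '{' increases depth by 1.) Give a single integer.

Step 1: enter scope (depth=1)
Step 2: exit scope (depth=0)
Step 3: enter scope (depth=1)
Step 4: exit scope (depth=0)
Step 5: declare a=87 at depth 0
Step 6: declare d=(read a)=87 at depth 0
Step 7: declare f=(read d)=87 at depth 0
Step 8: enter scope (depth=1)
Step 9: declare a=(read d)=87 at depth 1
Visible at query point: a=87 d=87 f=87

Answer: 1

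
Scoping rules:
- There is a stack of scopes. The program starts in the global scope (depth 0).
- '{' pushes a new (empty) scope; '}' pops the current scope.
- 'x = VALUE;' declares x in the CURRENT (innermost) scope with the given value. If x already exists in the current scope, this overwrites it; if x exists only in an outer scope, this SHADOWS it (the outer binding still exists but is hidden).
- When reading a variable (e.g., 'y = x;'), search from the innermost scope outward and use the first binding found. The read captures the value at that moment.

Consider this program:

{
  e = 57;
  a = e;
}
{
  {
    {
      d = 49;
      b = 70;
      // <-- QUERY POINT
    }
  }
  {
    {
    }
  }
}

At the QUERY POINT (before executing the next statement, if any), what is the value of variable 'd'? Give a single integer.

Step 1: enter scope (depth=1)
Step 2: declare e=57 at depth 1
Step 3: declare a=(read e)=57 at depth 1
Step 4: exit scope (depth=0)
Step 5: enter scope (depth=1)
Step 6: enter scope (depth=2)
Step 7: enter scope (depth=3)
Step 8: declare d=49 at depth 3
Step 9: declare b=70 at depth 3
Visible at query point: b=70 d=49

Answer: 49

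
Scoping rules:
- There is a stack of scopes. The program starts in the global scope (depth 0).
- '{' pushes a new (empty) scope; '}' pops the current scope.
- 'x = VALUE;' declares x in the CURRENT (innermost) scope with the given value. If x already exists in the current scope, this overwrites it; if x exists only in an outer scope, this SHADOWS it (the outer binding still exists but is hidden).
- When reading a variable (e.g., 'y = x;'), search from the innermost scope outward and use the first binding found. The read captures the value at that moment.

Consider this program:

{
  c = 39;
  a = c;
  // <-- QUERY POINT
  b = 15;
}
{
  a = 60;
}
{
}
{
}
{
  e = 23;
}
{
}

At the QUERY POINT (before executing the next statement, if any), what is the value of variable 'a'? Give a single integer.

Step 1: enter scope (depth=1)
Step 2: declare c=39 at depth 1
Step 3: declare a=(read c)=39 at depth 1
Visible at query point: a=39 c=39

Answer: 39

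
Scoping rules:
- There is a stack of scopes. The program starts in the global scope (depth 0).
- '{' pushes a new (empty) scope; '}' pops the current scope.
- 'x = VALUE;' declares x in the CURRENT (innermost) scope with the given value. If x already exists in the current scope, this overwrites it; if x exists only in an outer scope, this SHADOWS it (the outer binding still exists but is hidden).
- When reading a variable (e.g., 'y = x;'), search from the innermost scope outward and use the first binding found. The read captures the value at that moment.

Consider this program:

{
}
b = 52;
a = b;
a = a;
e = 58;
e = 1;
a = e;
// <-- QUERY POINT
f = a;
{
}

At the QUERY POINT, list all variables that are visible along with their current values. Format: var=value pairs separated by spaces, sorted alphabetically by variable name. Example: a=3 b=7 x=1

Answer: a=1 b=52 e=1

Derivation:
Step 1: enter scope (depth=1)
Step 2: exit scope (depth=0)
Step 3: declare b=52 at depth 0
Step 4: declare a=(read b)=52 at depth 0
Step 5: declare a=(read a)=52 at depth 0
Step 6: declare e=58 at depth 0
Step 7: declare e=1 at depth 0
Step 8: declare a=(read e)=1 at depth 0
Visible at query point: a=1 b=52 e=1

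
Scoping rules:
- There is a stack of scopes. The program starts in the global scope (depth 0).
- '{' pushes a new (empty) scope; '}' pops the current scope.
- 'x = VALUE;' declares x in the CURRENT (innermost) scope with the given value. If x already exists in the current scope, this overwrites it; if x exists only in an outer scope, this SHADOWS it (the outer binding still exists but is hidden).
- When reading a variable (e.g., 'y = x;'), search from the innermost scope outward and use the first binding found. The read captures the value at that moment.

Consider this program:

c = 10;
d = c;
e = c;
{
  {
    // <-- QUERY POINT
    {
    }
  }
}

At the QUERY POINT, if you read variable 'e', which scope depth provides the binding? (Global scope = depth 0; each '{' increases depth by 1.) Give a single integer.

Step 1: declare c=10 at depth 0
Step 2: declare d=(read c)=10 at depth 0
Step 3: declare e=(read c)=10 at depth 0
Step 4: enter scope (depth=1)
Step 5: enter scope (depth=2)
Visible at query point: c=10 d=10 e=10

Answer: 0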